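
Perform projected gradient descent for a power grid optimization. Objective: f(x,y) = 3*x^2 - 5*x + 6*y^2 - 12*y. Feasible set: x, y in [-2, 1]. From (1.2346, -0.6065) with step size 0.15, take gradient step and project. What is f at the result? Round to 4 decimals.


Step 1: Compute gradient at (1.2346, -0.6065).
grad_x = 2*3*1.2346 - 5 = 2.4076
grad_y = 2*6*-0.6065 - 12 = -19.278
Step 2: Gradient step.
x_raw = 1.2346 - 0.15*2.4076 = 0.8735
y_raw = -0.6065 - 0.15*-19.278 = 2.2852
Step 3: Project onto [-2, 1].
x_proj = clip(0.8735) = 0.8735
y_proj = clip(2.2852) = 1.0
Step 4: Evaluate f.
f(0.8735, 1.0) = -8.0785


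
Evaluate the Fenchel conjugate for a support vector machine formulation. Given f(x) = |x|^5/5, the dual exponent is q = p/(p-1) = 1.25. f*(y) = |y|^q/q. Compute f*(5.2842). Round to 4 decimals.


The conjugate exponent q satisfies 1/p + 1/q = 1.
p = 5, so q = 5/(5 - 1) = 1.25
|y|^q = 5.2842^1.25 = 8.0117
f*(5.2842) = 8.0117 / 1.25 = 6.4094


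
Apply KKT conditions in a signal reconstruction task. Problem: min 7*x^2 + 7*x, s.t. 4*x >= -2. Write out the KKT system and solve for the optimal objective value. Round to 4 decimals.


Step 1: Try lambda = 0 (constraint inactive).
Stationarity: 2*7*x + 7 = 0
x* = -7/(2*7) = -0.5
Check constraint: 4*-0.5 = -2.0 >= -2 -- satisfied.
Step 2: Compute optimal value.
f(x*) = 7*(-0.5)^2 + 7*(-0.5) = -1.75


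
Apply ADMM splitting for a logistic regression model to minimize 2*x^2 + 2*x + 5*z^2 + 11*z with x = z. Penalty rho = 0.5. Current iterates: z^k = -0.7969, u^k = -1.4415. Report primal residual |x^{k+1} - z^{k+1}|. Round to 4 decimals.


ADMM iteration with rho = 0.5, z^k = -0.7969, u^k = -1.4415
Step 1: x-update.
Minimize 2*x^2 + 2*x + (0.5/2)*(x + 0.7969 - 1.4415)^2
FOC: (2*2 + 0.5)*x = -2 + 0.5*(-0.7969 + 1.4415)
x^{k+1} = -0.3728
Step 2: z-update.
Minimize 5*z^2 + 11*z + (0.5/2)*(-0.3728 - z - 1.4415)^2
FOC: (2*5 + 0.5)*z = -11 + 0.5*(-0.3728 - 1.4415)
z^{k+1} = -1.134
Step 3: u-update.
u^{k+1} = -1.4415 - 0.3728 + 1.134 = -0.6803
Step 4: Primal residual = |-0.3728 + 1.134| = 0.7612


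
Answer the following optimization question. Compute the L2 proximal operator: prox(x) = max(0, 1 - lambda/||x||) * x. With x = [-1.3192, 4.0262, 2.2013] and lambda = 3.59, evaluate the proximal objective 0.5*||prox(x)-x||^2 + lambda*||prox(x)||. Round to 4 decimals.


Step 1: Compute ||x||.
||x|| = 4.7745
Step 2: Compute scaling factor.
scale = max(0, 1 - 3.59/4.7745) = 0.2481
Step 3: prox(x) = [-0.3273, 0.9989, 0.5461]
||prox(x)|| = 1.1845
Step 4: Proximal objective.
0.5*||prox-x||^2 = 6.4441
lambda*||prox|| = 4.2524
Total = 10.6966


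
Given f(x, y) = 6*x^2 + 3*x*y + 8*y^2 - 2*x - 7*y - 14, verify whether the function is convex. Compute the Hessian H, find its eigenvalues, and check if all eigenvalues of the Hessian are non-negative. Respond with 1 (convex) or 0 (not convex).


The Hessian of f(x,y) = 6*x^2 + 3*x*y + 8*y^2 - 2*x - 7*y - 14 is:
H = [[12, 3], [3, 16]]
Trace = 12 + 16 = 28
Determinant = 12*16 - (3)^2 = 183
Discriminant = (28)^2 - 4*183 = 52.0
Eigenvalues: lambda_1 = 10.3944, lambda_2 = 17.6056
The function is convex.

1


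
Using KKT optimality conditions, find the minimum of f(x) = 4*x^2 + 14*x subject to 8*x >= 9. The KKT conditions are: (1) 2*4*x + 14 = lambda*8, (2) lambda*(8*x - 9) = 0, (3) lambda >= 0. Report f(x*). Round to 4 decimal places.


Step 1: Try lambda = 0 (constraint inactive).
x_unc = -14/(2*4) = -1.75
Check: 8*-1.75 = -14.0 < 9 -- violated!
Step 2: Constraint must be active: 8*x = 9
x* = 9/8 = 1.125
lambda = (2*4*1.125 + 14)/8 = 2.875
Step 3: Compute optimal value.
f(x*) = 4*1.125^2 + 14*1.125 = 20.8125


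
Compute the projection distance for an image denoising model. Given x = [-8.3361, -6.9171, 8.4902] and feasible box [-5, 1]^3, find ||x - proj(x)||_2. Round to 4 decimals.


Project each component onto [-5, 1].
clip(-8.3361) = -5.0, clip(-6.9171) = -5.0, clip(8.4902) = 1.0
Projection = [-5.0, -5.0, 1.0]
Squared diffs: [11.1296, 3.6753, 56.1031]
Distance = sqrt(70.908) = 8.4207


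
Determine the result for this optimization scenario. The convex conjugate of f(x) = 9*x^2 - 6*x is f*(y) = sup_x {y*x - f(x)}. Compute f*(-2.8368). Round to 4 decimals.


f*(y) = sup_x {y*x - a*x^2 - b*x} = sup_x {(y-b)*x - a*x^2}
FOC: (y - b) - 2a*x = 0 => x* = (y - b)/(2a)
x* = (-2.8368 + 6)/(2*9) = 0.1757
f*(-2.8368) = (y-b)^2/(4a) = (-2.8368 + 6)^2/(4*9)
= 10.0058/36 = 0.2779


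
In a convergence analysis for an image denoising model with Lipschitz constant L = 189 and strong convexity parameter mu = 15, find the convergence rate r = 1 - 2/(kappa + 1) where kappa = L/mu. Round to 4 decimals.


Step 1: Compute the condition number.
kappa = L/mu = 189/15 = 12.6
Step 2: Compute the convergence rate.
r = 1 - 2/(kappa + 1) = 1 - 2*mu/(L + mu) = (L - mu)/(L + mu) = 174/204 = 0.8529


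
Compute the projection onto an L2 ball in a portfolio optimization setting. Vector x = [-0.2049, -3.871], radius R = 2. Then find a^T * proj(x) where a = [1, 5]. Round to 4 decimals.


Step 1: Compute ||x|| (intermediates to 6 decimals).
||x|| = sqrt((-0.2049)^2 + (-3.871)^2) = 3.876419
Step 2: Project.
Since ||x|| > R, scale = R/||x|| = 2/3.876419 = 0.51594, proj(x) = scale * x
proj(x) = [-0.105716, -1.997204]
Step 3: Dot product.
a^T * proj(x) = 1*(-0.105716) + 5*(-1.997204) = -10.0917


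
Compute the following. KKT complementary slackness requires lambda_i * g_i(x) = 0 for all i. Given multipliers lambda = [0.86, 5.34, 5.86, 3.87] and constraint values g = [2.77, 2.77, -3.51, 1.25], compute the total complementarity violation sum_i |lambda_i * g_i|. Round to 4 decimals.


KKT complementary slackness check:
lambda_1 * g_1 = 0.86 * 2.77 = 2.3822
lambda_2 * g_2 = 5.34 * 2.77 = 14.7918
lambda_3 * g_3 = 5.86 * -3.51 = -20.5686
lambda_4 * g_4 = 3.87 * 1.25 = 4.8375
Total violation = 2.3822 + 14.7918 + 20.5686 + 4.8375 = 42.5801


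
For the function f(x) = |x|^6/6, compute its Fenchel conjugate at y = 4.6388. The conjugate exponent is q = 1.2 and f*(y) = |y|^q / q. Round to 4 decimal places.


The conjugate exponent q satisfies 1/p + 1/q = 1.
p = 6, so q = 6/(6 - 1) = 1.2
|y|^q = 4.6388^1.2 = 6.305
f*(4.6388) = 6.305 / 1.2 = 5.2542


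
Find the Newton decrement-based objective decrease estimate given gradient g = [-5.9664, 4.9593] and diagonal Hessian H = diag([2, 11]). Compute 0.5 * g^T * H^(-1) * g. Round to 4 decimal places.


Step 1: H is diagonal, so H^(-1) * g = [-2.9832, 0.4508].
Step 2: g^T H^(-1) g = sum_i g_i^2 / H_ii
  = (-5.9664)^2/2 + (4.9593)^2/11
  = 17.799 + 2.2359 = 20.0348
Step 3: Objective decrease = 0.5 * g^T H^(-1) g = 10.0174


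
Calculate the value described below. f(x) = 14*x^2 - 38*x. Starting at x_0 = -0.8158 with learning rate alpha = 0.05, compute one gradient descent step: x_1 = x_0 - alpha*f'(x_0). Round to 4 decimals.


We compute the gradient at x_0 and apply the update.
f'(x) = 28*x - 38
f'(-0.8158) = 28*-0.8158 - 38 = -60.8424
x_1 = -0.8158 - 0.05*-60.8424 = 2.2263


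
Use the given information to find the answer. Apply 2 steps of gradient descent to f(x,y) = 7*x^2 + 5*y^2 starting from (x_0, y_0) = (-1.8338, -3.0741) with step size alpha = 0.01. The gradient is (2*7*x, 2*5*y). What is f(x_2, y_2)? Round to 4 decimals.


Gradient descent on f(x,y) = 7*x^2 + 5*y^2.
Starting point: (-1.8338, -3.0741), alpha = 0.01
Step 1: grad_x = 2*7*-1.8338 = -25.6732, grad_y = 2*5*-3.0741 = -30.741
  x_1 = -1.8338 - 0.01*-25.6732 = -1.5771
  y_1 = -3.0741 - 0.01*-30.741 = -2.7667
Step 2: grad_x = 2*7*-1.5771 = -22.079, grad_y = 2*5*-2.7667 = -27.6669
  x_2 = -1.5771 - 0.01*-22.079 = -1.3563
  y_2 = -2.7667 - 0.01*-27.6669 = -2.49
f(-1.3563, -2.49) = 7*(-1.3563)^2 + 5*(-2.49)^2 = 43.8775


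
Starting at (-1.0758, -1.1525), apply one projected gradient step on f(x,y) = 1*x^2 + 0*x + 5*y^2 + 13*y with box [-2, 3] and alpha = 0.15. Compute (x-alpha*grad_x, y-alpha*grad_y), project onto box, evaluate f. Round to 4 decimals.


Step 1: Compute gradient at (-1.0758, -1.1525).
grad_x = 2*1*-1.0758 + 0 = -2.1516
grad_y = 2*5*-1.1525 + 13 = 1.475
Step 2: Gradient step.
x_raw = -1.0758 - 0.15*-2.1516 = -0.7531
y_raw = -1.1525 - 0.15*1.475 = -1.3738
Step 3: Project onto [-2, 3].
x_proj = clip(-0.7531) = -0.7531
y_proj = clip(-1.3738) = -1.3738
Step 4: Evaluate f.
f(-0.7531, -1.3738) = -7.8557


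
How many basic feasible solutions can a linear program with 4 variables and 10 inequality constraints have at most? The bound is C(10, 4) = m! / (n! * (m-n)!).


Each vertex corresponds to some choice of n active constraints out of m, so the number of vertices is at most C(m, n) = m! / (n!(m-n)!).
m = 10, n = 4
Numerator: 10 * 9 * 8 * 7
Denominator: 4! = 24
C(10, 4) = 210


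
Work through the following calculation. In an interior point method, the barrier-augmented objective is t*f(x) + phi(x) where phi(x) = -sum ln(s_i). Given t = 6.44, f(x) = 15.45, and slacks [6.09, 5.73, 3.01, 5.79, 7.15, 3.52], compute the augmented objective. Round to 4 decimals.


Step 1: Compute log-barrier.
ln values: [1.8066, 1.7457, 1.1019, 1.7561, 1.9671, 1.2585]
phi = -(1.8066 + 1.7457 + 1.1019 + 1.7561 + 1.9671 + 1.2585) = -9.636
Step 2: Compute augmented objective.
t*f(x) = 6.44*15.45 = 99.498
Total = 99.498 - 9.636 = 89.862


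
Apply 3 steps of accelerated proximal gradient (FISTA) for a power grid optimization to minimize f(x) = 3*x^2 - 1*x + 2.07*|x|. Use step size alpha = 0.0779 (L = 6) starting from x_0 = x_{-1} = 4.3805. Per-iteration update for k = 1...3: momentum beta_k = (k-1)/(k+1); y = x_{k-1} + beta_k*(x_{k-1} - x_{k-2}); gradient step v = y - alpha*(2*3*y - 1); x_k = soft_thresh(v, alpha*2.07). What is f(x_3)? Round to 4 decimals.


FISTA on f(x) = 3*x^2 - 1*x + 2.07*|x|
L = 6, alpha = 0.0779
Iteration 1: beta = 0.0, y = 4.3805 + 0.0*(4.3805 - 4.3805) = 4.3805
  grad(y) = 25.283, v = y - alpha*grad = 2.411
  prox(v) = soft_thresh(2.411, 0.1613) = 2.2497
Iteration 2: beta = 0.3333, y = 2.2497 + 0.3333*(2.2497 - 4.3805) = 1.5394
  grad(y) = 8.2366, v = y - alpha*grad = 0.8978
  prox(v) = soft_thresh(0.8978, 0.1613) = 0.7366
Iteration 3: beta = 0.5, y = 0.7366 + 0.5*(0.7366 - 2.2497) = -0.02
  grad(y) = -1.1202, v = y - alpha*grad = 0.0672
  prox(v) = soft_thresh(0.0672, 0.1613) = 0.0
f(x_3) = 3*0.0^2 - 1*0.0 + 2.07*|0.0| = 0.0


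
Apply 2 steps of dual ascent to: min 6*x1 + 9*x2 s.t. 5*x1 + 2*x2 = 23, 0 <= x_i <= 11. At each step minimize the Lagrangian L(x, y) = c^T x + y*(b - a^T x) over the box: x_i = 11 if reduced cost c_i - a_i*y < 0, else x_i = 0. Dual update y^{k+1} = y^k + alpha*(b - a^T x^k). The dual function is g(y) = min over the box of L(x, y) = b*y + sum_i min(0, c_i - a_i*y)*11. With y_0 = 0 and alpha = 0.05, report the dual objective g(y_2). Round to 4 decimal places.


Dual ascent for LP: min 6*x1 + 9*x2, 5*x1 + 2*x2 = 23, 0 <= x_i <= 11
Step 1: y^k = 0.0, reduced costs: (6.0, 9.0)
  x^k = (0.0, 0.0), subgradient = b - a^T x = 23.0
  y^{k+1} = 0.0 + 0.05*23.0 = 1.15
Step 2: y^k = 1.15, reduced costs: (0.25, 6.7)
  x^k = (0.0, 0.0), subgradient = b - a^T x = 23.0
  y^{k+1} = 1.15 + 0.05*23.0 = 2.3
Dual objective at y_2 = 2.3: reduced costs (-5.5, 4.4), box minimizer x = (11.0, 0.0)
g(y_2) = b*y + (c1 - a1*y)*x1 + (c2 - a2*y)*x2 = 23*2.3 + (-5.5)*11.0 + 4.4*0.0 = 52.9 - 60.5 + 0.0 = -7.6


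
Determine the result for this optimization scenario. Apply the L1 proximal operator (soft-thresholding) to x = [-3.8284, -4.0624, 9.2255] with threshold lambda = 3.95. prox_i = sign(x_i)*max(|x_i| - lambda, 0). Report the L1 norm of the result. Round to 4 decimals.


Soft-thresholding with lambda = 3.95:
prox(-3.8284) = sign(-3.8284)*max(|-3.8284| - 3.95, 0) = 0.0
prox(-4.0624) = sign(-4.0624)*max(|-4.0624| - 3.95, 0) = -0.1124
prox(9.2255) = sign(9.2255)*max(|9.2255| - 3.95, 0) = 5.2755
prox(x) = [0.0, -0.1124, 5.2755]
||prox(x)||_1 = 0.0 + 0.1124 + 5.2755 = 5.3879


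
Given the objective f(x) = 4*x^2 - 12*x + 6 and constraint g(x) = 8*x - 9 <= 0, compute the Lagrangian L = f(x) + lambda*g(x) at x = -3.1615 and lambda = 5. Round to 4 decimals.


Step 1: Evaluate f(x).
f(-3.1615) = 4*(-3.1615)^2 - 12*(-3.1615) + 6 = 83.9183
Step 2: Evaluate g(x).
g(-3.1615) = 8*-3.1615 - 9 = -34.292
Step 3: Compute Lagrangian.
L = 83.9183 + 5*-34.292 = -87.5417


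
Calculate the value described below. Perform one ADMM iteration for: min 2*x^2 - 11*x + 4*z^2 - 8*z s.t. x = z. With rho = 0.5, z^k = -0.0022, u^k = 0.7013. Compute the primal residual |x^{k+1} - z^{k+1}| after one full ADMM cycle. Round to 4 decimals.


ADMM iteration with rho = 0.5, z^k = -0.0022, u^k = 0.7013
Step 1: x-update.
Minimize 2*x^2 - 11*x + (0.5/2)*(x + 0.0022 + 0.7013)^2
FOC: (2*2 + 0.5)*x = 11 + 0.5*(-0.0022 - 0.7013)
x^{k+1} = 2.3663
Step 2: z-update.
Minimize 4*z^2 - 8*z + (0.5/2)*(2.3663 - z + 0.7013)^2
FOC: (2*4 + 0.5)*z = 8 + 0.5*(2.3663 + 0.7013)
z^{k+1} = 1.1216
Step 3: u-update.
u^{k+1} = 0.7013 + 2.3663 - 1.1216 = 1.946
Step 4: Primal residual = |2.3663 - 1.1216| = 1.2447


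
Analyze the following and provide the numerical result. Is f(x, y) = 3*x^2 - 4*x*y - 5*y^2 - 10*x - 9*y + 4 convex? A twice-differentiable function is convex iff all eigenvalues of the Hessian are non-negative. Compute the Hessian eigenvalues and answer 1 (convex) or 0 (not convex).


The Hessian of f(x,y) = 3*x^2 - 4*x*y - 5*y^2 - 10*x - 9*y + 4 is:
H = [[6, -4], [-4, -10]]
Trace = 6 - 10 = -4
Determinant = 6*-10 - (-4)^2 = -76
Discriminant = (-4)^2 - 4*-76 = 320.0
Eigenvalues: lambda_1 = -10.9443, lambda_2 = 6.9443
The function is not convex.

0


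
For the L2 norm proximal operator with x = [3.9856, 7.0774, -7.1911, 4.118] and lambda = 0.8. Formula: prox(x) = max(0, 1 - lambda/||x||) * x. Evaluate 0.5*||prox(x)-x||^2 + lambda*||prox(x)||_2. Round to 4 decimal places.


Step 1: Compute ||x||.
||x|| = 11.6036
Step 2: Compute scaling factor.
scale = max(0, 1 - 0.8/11.6036) = 0.9311
Step 3: prox(x) = [3.7108, 6.5895, -6.6953, 3.8341]
||prox(x)|| = 10.8036
Step 4: Proximal objective.
0.5*||prox-x||^2 = 0.32
lambda*||prox|| = 8.6429
Total = 8.9629


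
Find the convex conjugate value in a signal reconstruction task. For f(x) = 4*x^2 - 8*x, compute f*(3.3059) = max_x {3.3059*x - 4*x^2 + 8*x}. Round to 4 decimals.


f*(y) = sup_x {y*x - a*x^2 - b*x} = sup_x {(y-b)*x - a*x^2}
FOC: (y - b) - 2a*x = 0 => x* = (y - b)/(2a)
x* = (3.3059 + 8)/(2*4) = 1.4132
f*(3.3059) = (y-b)^2/(4a) = (3.3059 + 8)^2/(4*4)
= 127.8234/16 = 7.989


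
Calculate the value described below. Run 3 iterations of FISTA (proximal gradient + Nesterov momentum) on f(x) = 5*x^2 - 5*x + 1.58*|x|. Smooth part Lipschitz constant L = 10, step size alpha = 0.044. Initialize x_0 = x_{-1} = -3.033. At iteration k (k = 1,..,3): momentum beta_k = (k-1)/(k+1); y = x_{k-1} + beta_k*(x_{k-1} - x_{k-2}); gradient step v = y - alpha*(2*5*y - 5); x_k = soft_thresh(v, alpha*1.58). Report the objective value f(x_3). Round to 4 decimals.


FISTA on f(x) = 5*x^2 - 5*x + 1.58*|x|
L = 10, alpha = 0.044
Iteration 1: beta = 0.0, y = -3.033 + 0.0*(-3.033 + 3.033) = -3.033
  grad(y) = -35.33, v = y - alpha*grad = -1.4785
  prox(v) = soft_thresh(-1.4785, 0.0695) = -1.409
Iteration 2: beta = 0.3333, y = -1.409 + 0.3333*(-1.409 + 3.033) = -0.8676
  grad(y) = -13.6761, v = y - alpha*grad = -0.2659
  prox(v) = soft_thresh(-0.2659, 0.0695) = -0.1963
Iteration 3: beta = 0.5, y = -0.1963 + 0.5*(-0.1963 + 1.409) = 0.41
  grad(y) = -0.9004, v = y - alpha*grad = 0.4496
  prox(v) = soft_thresh(0.4496, 0.0695) = 0.3801
f(x_3) = 5*0.3801^2 - 5*0.3801 + 1.58*|0.3801| = -0.5776


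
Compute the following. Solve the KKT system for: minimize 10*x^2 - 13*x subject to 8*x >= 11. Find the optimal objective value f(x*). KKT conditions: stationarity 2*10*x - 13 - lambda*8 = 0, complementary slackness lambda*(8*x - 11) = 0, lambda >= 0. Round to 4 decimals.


Step 1: Try lambda = 0 (constraint inactive).
x_unc = 13/(2*10) = 0.65
Check: 8*0.65 = 5.2 < 11 -- violated!
Step 2: Constraint must be active: 8*x = 11
x* = 11/8 = 1.375
lambda = (2*10*1.375 - 13)/8 = 1.8125
Step 3: Compute optimal value.
f(x*) = 10*1.375^2 - 13*1.375 = 1.0313


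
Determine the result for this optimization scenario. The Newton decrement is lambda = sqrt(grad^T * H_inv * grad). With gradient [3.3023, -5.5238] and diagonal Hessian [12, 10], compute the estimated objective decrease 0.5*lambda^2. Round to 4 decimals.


Step 1: H is diagonal, so H^(-1) * g = [0.2752, -0.5524].
Step 2: g^T H^(-1) g = sum_i g_i^2 / H_ii
  = (3.3023)^2/12 + (-5.5238)^2/10
  = 0.9088 + 3.0512 = 3.96
Step 3: Objective decrease = 0.5 * g^T H^(-1) g = 1.98


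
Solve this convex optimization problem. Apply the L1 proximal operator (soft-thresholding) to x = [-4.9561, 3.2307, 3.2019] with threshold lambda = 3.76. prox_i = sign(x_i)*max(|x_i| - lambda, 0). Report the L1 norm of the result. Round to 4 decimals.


Soft-thresholding with lambda = 3.76:
prox(-4.9561) = sign(-4.9561)*max(|-4.9561| - 3.76, 0) = -1.1961
prox(3.2307) = sign(3.2307)*max(|3.2307| - 3.76, 0) = 0.0
prox(3.2019) = sign(3.2019)*max(|3.2019| - 3.76, 0) = 0.0
prox(x) = [-1.1961, 0.0, 0.0]
||prox(x)||_1 = 1.1961 + 0.0 + 0.0 = 1.1961


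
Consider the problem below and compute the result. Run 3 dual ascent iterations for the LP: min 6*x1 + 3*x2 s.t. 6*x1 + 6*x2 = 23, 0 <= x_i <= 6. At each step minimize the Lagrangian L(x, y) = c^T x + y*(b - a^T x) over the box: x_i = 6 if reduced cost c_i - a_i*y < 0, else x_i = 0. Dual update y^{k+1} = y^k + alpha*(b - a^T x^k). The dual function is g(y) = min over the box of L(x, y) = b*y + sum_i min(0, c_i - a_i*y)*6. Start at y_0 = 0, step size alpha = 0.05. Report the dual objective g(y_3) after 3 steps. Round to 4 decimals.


Dual ascent for LP: min 6*x1 + 3*x2, 6*x1 + 6*x2 = 23, 0 <= x_i <= 6
Step 1: y^k = 0.0, reduced costs: (6.0, 3.0)
  x^k = (0.0, 0.0), subgradient = b - a^T x = 23.0
  y^{k+1} = 0.0 + 0.05*23.0 = 1.15
Step 2: y^k = 1.15, reduced costs: (-0.9, -3.9)
  x^k = (6.0, 6.0), subgradient = b - a^T x = -49.0
  y^{k+1} = 1.15 + 0.05*-49.0 = -1.3
Step 3: y^k = -1.3, reduced costs: (13.8, 10.8)
  x^k = (0.0, 0.0), subgradient = b - a^T x = 23.0
  y^{k+1} = -1.3 + 0.05*23.0 = -0.15
Dual objective at y_3 = -0.15: reduced costs (6.9, 3.9), box minimizer x = (0.0, 0.0)
g(y_3) = b*y + (c1 - a1*y)*x1 + (c2 - a2*y)*x2 = 23*(-0.15) + 6.9*0.0 + 3.9*0.0 = -3.45 + 0.0 + 0.0 = -3.45


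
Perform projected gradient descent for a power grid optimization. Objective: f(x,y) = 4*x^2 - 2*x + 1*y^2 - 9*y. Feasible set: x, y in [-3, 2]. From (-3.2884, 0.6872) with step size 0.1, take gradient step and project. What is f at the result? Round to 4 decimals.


Step 1: Compute gradient at (-3.2884, 0.6872).
grad_x = 2*4*-3.2884 - 2 = -28.3072
grad_y = 2*1*0.6872 - 9 = -7.6256
Step 2: Gradient step.
x_raw = -3.2884 - 0.1*-28.3072 = -0.4577
y_raw = 0.6872 - 0.1*-7.6256 = 1.4498
Step 3: Project onto [-3, 2].
x_proj = clip(-0.4577) = -0.4577
y_proj = clip(1.4498) = 1.4498
Step 4: Evaluate f.
f(-0.4577, 1.4498) = -9.1928


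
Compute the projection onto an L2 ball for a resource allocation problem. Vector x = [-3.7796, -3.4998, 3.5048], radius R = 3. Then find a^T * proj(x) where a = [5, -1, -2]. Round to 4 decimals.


Step 1: Compute ||x|| (intermediates to 6 decimals).
||x|| = sqrt((-3.7796)^2 + (-3.4998)^2 + 3.5048^2) = 6.230377
Step 2: Project.
Since ||x|| > R, scale = R/||x|| = 3/6.230377 = 0.481512, proj(x) = scale * x
proj(x) = [-1.819923, -1.685196, 1.687603]
Step 3: Dot product.
a^T * proj(x) = 5*(-1.819923) - 1*(-1.685196) - 2*1.687603 = -10.7896


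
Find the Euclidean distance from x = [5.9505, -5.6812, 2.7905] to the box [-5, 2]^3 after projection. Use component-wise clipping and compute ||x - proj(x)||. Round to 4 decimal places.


Project each component onto [-5, 2].
clip(5.9505) = 2.0, clip(-5.6812) = -5.0, clip(2.7905) = 2.0
Projection = [2.0, -5.0, 2.0]
Squared diffs: [15.6065, 0.464, 0.6249]
Distance = sqrt(16.6954) = 4.086


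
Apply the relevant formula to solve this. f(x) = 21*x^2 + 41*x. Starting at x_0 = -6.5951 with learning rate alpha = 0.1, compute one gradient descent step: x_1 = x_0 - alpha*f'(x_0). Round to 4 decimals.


We compute the gradient at x_0 and apply the update.
f'(x) = 42*x + 41
f'(-6.5951) = 42*-6.5951 + 41 = -235.9942
x_1 = -6.5951 - 0.1*-235.9942 = 17.0043


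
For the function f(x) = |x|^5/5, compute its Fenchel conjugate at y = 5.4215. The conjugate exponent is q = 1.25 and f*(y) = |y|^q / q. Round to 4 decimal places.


The conjugate exponent q satisfies 1/p + 1/q = 1.
p = 5, so q = 5/(5 - 1) = 1.25
|y|^q = 5.4215^1.25 = 8.2727
f*(5.4215) = 8.2727 / 1.25 = 6.6182


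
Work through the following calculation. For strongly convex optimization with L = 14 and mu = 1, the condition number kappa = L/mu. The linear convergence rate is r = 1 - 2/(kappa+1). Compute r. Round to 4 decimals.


Step 1: Compute the condition number.
kappa = L/mu = 14/1 = 14.0
Step 2: Compute the convergence rate.
r = 1 - 2/(kappa + 1) = 1 - 2*mu/(L + mu) = (L - mu)/(L + mu) = 13/15 = 0.8667


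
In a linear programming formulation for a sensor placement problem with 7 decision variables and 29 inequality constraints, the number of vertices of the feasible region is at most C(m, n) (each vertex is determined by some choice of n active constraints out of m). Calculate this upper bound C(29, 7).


Each vertex corresponds to some choice of n active constraints out of m, so the number of vertices is at most C(m, n) = m! / (n!(m-n)!).
m = 29, n = 7
Numerator: 29 * 28 * 27 * 26 * 25 * 24 * 23
Denominator: 7! = 5040
C(29, 7) = 1560780


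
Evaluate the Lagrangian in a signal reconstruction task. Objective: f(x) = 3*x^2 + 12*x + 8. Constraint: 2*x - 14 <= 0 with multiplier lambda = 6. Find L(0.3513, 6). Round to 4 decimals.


Step 1: Evaluate f(x).
f(0.3513) = 3*0.3513^2 + 12*0.3513 + 8 = 12.5858
Step 2: Evaluate g(x).
g(0.3513) = 2*0.3513 - 14 = -13.2974
Step 3: Compute Lagrangian.
L = 12.5858 + 6*-13.2974 = -67.1986


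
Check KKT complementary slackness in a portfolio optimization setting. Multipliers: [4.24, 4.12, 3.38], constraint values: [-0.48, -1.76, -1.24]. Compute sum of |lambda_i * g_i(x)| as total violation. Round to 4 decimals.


KKT complementary slackness check:
lambda_1 * g_1 = 4.24 * -0.48 = -2.0352
lambda_2 * g_2 = 4.12 * -1.76 = -7.2512
lambda_3 * g_3 = 3.38 * -1.24 = -4.1912
Total violation = 2.0352 + 7.2512 + 4.1912 = 13.4776


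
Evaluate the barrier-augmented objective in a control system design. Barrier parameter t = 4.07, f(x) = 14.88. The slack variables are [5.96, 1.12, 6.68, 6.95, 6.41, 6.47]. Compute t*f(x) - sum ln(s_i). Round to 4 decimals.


Step 1: Compute log-barrier.
ln values: [1.7851, 0.1133, 1.8991, 1.9387, 1.8579, 1.8672]
phi = -(1.7851 + 0.1133 + 1.8991 + 1.9387 + 1.8579 + 1.8672) = -9.4613
Step 2: Compute augmented objective.
t*f(x) = 4.07*14.88 = 60.5616
Total = 60.5616 - 9.4613 = 51.1003


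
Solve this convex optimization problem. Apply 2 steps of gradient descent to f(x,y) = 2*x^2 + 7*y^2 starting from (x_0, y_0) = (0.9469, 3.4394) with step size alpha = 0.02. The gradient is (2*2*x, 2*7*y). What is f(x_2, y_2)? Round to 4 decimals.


Gradient descent on f(x,y) = 2*x^2 + 7*y^2.
Starting point: (0.9469, 3.4394), alpha = 0.02
Step 1: grad_x = 2*2*0.9469 = 3.7876, grad_y = 2*7*3.4394 = 48.1516
  x_1 = 0.9469 - 0.02*3.7876 = 0.8711
  y_1 = 3.4394 - 0.02*48.1516 = 2.4764
Step 2: grad_x = 2*2*0.8711 = 3.4846, grad_y = 2*7*2.4764 = 34.6692
  x_2 = 0.8711 - 0.02*3.4846 = 0.8015
  y_2 = 2.4764 - 0.02*34.6692 = 1.783
f(0.8015, 1.783) = 2*0.8015^2 + 7*1.783^2 = 23.5379


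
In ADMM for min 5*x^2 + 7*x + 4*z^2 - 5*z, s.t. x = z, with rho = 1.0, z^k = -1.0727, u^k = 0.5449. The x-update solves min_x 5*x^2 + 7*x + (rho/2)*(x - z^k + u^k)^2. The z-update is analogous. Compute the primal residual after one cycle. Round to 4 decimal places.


ADMM iteration with rho = 1.0, z^k = -1.0727, u^k = 0.5449
Step 1: x-update.
Minimize 5*x^2 + 7*x + (1.0/2)*(x + 1.0727 + 0.5449)^2
FOC: (2*5 + 1.0)*x = -7 + 1.0*(-1.0727 - 0.5449)
x^{k+1} = -0.7834
Step 2: z-update.
Minimize 4*z^2 - 5*z + (1.0/2)*(-0.7834 - z + 0.5449)^2
FOC: (2*4 + 1.0)*z = 5 + 1.0*(-0.7834 + 0.5449)
z^{k+1} = 0.5291
Step 3: u-update.
u^{k+1} = 0.5449 - 0.7834 - 0.5291 = -0.7676
Step 4: Primal residual = |-0.7834 - 0.5291| = 1.3125


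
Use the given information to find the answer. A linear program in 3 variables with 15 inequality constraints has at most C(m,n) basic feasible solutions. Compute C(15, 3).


Each vertex corresponds to some choice of n active constraints out of m, so the number of vertices is at most C(m, n) = m! / (n!(m-n)!).
m = 15, n = 3
Numerator: 15 * 14 * 13
Denominator: 3! = 6
C(15, 3) = 455


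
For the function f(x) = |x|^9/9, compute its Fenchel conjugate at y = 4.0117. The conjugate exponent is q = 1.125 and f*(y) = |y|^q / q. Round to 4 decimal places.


The conjugate exponent q satisfies 1/p + 1/q = 1.
p = 9, so q = 9/(9 - 1) = 1.125
|y|^q = 4.0117^1.125 = 4.7725
f*(4.0117) = 4.7725 / 1.125 = 4.2422


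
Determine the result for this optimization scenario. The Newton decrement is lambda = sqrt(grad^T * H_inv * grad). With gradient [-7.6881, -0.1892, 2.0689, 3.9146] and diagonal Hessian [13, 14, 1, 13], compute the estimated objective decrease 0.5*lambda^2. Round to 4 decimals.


Step 1: H is diagonal, so H^(-1) * g = [-0.5914, -0.0135, 2.0689, 0.3011].
Step 2: g^T H^(-1) g = sum_i g_i^2 / H_ii
  = (-7.6881)^2/13 + (-0.1892)^2/14 + (2.0689)^2/1 + (3.9146)^2/13
  = 4.5467 + 0.0026 + 4.2803 + 1.1788 = 10.0084
Step 3: Objective decrease = 0.5 * g^T H^(-1) g = 5.0042


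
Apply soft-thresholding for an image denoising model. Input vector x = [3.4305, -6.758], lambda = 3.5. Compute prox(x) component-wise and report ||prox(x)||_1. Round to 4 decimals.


Soft-thresholding with lambda = 3.5:
prox(3.4305) = sign(3.4305)*max(|3.4305| - 3.5, 0) = 0.0
prox(-6.758) = sign(-6.758)*max(|-6.758| - 3.5, 0) = -3.258
prox(x) = [0.0, -3.258]
||prox(x)||_1 = 0.0 + 3.258 = 3.258


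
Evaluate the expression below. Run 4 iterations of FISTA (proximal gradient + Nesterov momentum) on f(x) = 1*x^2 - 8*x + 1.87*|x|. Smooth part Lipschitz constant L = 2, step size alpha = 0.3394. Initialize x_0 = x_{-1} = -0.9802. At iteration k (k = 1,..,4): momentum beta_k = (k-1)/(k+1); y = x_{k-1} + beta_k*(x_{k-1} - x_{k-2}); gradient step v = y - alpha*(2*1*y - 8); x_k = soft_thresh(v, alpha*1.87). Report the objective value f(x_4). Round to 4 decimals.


FISTA on f(x) = 1*x^2 - 8*x + 1.87*|x|
L = 2, alpha = 0.3394
Iteration 1: beta = 0.0, y = -0.9802 + 0.0*(-0.9802 + 0.9802) = -0.9802
  grad(y) = -9.9604, v = y - alpha*grad = 2.4004
  prox(v) = soft_thresh(2.4004, 0.6347) = 1.7657
Iteration 2: beta = 0.3333, y = 1.7657 + 0.3333*(1.7657 + 0.9802) = 2.681
  grad(y) = -2.638, v = y - alpha*grad = 3.5763
  prox(v) = soft_thresh(3.5763, 0.6347) = 2.9417
Iteration 3: beta = 0.5, y = 2.9417 + 0.5*(2.9417 - 1.7657) = 3.5296
  grad(y) = -0.9407, v = y - alpha*grad = 3.8489
  prox(v) = soft_thresh(3.8489, 0.6347) = 3.2142
Iteration 4: beta = 0.6, y = 3.2142 + 0.6*(3.2142 - 2.9417) = 3.3778
  grad(y) = -1.2444, v = y - alpha*grad = 3.8001
  prox(v) = soft_thresh(3.8001, 0.6347) = 3.1655
f(x_4) = 1*3.1655^2 - 8*3.1655 + 1.87*|3.1655| = -9.3841


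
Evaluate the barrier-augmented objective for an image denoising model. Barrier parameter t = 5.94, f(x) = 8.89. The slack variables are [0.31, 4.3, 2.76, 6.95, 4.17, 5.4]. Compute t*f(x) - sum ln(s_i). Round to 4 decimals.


Step 1: Compute log-barrier.
ln values: [-1.1712, 1.4586, 1.0152, 1.9387, 1.4279, 1.6864]
phi = -(-1.1712 + 1.4586 + 1.0152 + 1.9387 + 1.4279 + 1.6864) = -6.3557
Step 2: Compute augmented objective.
t*f(x) = 5.94*8.89 = 52.8066
Total = 52.8066 - 6.3557 = 46.4509


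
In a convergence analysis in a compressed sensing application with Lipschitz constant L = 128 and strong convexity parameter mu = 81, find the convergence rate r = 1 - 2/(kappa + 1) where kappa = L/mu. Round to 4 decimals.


Step 1: Compute the condition number.
kappa = L/mu = 128/81 = 1.5802
Step 2: Compute the convergence rate.
r = 1 - 2/(kappa + 1) = 1 - 2*mu/(L + mu) = (L - mu)/(L + mu) = 47/209 = 0.2249


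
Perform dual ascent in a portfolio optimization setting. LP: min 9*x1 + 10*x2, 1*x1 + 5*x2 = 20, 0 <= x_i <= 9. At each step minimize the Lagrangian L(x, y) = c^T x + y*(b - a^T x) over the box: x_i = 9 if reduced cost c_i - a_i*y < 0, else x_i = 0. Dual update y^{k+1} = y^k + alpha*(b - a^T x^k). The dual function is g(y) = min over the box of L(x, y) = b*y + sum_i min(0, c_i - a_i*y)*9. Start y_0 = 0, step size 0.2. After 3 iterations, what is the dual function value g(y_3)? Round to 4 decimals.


Dual ascent for LP: min 9*x1 + 10*x2, 1*x1 + 5*x2 = 20, 0 <= x_i <= 9
Step 1: y^k = 0.0, reduced costs: (9.0, 10.0)
  x^k = (0.0, 0.0), subgradient = b - a^T x = 20.0
  y^{k+1} = 0.0 + 0.2*20.0 = 4.0
Step 2: y^k = 4.0, reduced costs: (5.0, -10.0)
  x^k = (0.0, 9.0), subgradient = b - a^T x = -25.0
  y^{k+1} = 4.0 + 0.2*-25.0 = -1.0
Step 3: y^k = -1.0, reduced costs: (10.0, 15.0)
  x^k = (0.0, 0.0), subgradient = b - a^T x = 20.0
  y^{k+1} = -1.0 + 0.2*20.0 = 3.0
Dual objective at y_3 = 3.0: reduced costs (6.0, -5.0), box minimizer x = (0.0, 9.0)
g(y_3) = b*y + (c1 - a1*y)*x1 + (c2 - a2*y)*x2 = 20*3.0 + 6.0*0.0 + (-5.0)*9.0 = 60.0 + 0.0 - 45.0 = 15.0


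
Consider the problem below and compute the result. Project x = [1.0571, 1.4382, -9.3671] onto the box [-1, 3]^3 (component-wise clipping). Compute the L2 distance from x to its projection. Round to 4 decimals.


Project each component onto [-1, 3].
clip(1.0571) = 1.0571, clip(1.4382) = 1.4382, clip(-9.3671) = -1.0
Projection = [1.0571, 1.4382, -1.0]
Squared diffs: [0.0, 0.0, 70.0084]
Distance = sqrt(70.0084) = 8.3671


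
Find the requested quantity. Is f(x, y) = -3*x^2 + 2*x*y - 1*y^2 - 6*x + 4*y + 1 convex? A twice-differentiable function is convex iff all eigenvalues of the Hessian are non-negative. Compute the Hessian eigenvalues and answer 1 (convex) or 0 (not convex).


The Hessian of f(x,y) = -3*x^2 + 2*x*y - 1*y^2 - 6*x + 4*y + 1 is:
H = [[-6, 2], [2, -2]]
Trace = -6 - 2 = -8
Determinant = -6*-2 - (2)^2 = 8
Discriminant = (-8)^2 - 4*8 = 32.0
Eigenvalues: lambda_1 = -6.8284, lambda_2 = -1.1716
The function is not convex.

0


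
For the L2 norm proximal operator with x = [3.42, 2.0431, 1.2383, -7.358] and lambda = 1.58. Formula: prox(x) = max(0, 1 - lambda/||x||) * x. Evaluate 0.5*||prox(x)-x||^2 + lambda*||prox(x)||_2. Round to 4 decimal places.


Step 1: Compute ||x||.
||x|| = 8.4584
Step 2: Compute scaling factor.
scale = max(0, 1 - 1.58/8.4584) = 0.8132
Step 3: prox(x) = [2.7812, 1.6615, 1.007, -5.9835]
||prox(x)|| = 6.8784
Step 4: Proximal objective.
0.5*||prox-x||^2 = 1.2482
lambda*||prox|| = 10.8679
Total = 12.116


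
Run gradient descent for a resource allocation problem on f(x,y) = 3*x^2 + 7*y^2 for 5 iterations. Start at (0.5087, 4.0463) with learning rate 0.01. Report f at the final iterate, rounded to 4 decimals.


Gradient descent on f(x,y) = 3*x^2 + 7*y^2.
Starting point: (0.5087, 4.0463), alpha = 0.01
Step 1: grad_x = 2*3*0.5087 = 3.0522, grad_y = 2*7*4.0463 = 56.6482
  x_1 = 0.5087 - 0.01*3.0522 = 0.4782
  y_1 = 4.0463 - 0.01*56.6482 = 3.4798
Step 2: grad_x = 2*3*0.4782 = 2.8691, grad_y = 2*7*3.4798 = 48.7175
  x_2 = 0.4782 - 0.01*2.8691 = 0.4495
  y_2 = 3.4798 - 0.01*48.7175 = 2.9926
Step 3: grad_x = 2*3*0.4495 = 2.6969, grad_y = 2*7*2.9926 = 41.897
  x_3 = 0.4495 - 0.01*2.6969 = 0.4225
  y_3 = 2.9926 - 0.01*41.897 = 2.5737
Step 4: grad_x = 2*3*0.4225 = 2.5351, grad_y = 2*7*2.5737 = 36.0314
  x_4 = 0.4225 - 0.01*2.5351 = 0.3972
  y_4 = 2.5737 - 0.01*36.0314 = 2.2134
Step 5: grad_x = 2*3*0.3972 = 2.383, grad_y = 2*7*2.2134 = 30.987
  x_5 = 0.3972 - 0.01*2.383 = 0.3733
  y_5 = 2.2134 - 0.01*30.987 = 1.9035
f(0.3733, 1.9035) = 3*0.3733^2 + 7*1.9035^2 = 25.781


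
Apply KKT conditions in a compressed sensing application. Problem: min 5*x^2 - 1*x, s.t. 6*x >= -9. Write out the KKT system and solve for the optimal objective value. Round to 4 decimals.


Step 1: Try lambda = 0 (constraint inactive).
Stationarity: 2*5*x - 1 = 0
x* = 1/(2*5) = 0.1
Check constraint: 6*0.1 = 0.6 >= -9 -- satisfied.
Step 2: Compute optimal value.
f(x*) = 5*0.1^2 - 1*0.1 = -0.05


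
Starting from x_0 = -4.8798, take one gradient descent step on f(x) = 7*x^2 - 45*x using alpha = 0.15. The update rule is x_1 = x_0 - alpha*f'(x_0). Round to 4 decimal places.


We compute the gradient at x_0 and apply the update.
f'(x) = 14*x - 45
f'(-4.8798) = 14*-4.8798 - 45 = -113.3172
x_1 = -4.8798 - 0.15*-113.3172 = 12.1178


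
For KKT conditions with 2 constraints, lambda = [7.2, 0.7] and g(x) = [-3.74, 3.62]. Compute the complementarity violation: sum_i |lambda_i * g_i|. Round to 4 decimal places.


KKT complementary slackness check:
lambda_1 * g_1 = 7.2 * -3.74 = -26.928
lambda_2 * g_2 = 0.7 * 3.62 = 2.534
Total violation = 26.928 + 2.534 = 29.462


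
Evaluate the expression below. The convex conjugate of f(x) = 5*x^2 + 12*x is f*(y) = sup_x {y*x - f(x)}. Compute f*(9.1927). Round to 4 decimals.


f*(y) = sup_x {y*x - a*x^2 - b*x} = sup_x {(y-b)*x - a*x^2}
FOC: (y - b) - 2a*x = 0 => x* = (y - b)/(2a)
x* = (9.1927 - 12)/(2*5) = -0.2807
f*(9.1927) = (y-b)^2/(4a) = (9.1927 - 12)^2/(4*5)
= 7.8809/20 = 0.394


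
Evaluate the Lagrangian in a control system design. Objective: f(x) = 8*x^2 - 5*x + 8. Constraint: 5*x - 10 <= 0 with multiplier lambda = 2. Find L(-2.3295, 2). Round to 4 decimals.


Step 1: Evaluate f(x).
f(-2.3295) = 8*(-2.3295)^2 - 5*(-2.3295) + 8 = 63.0601
Step 2: Evaluate g(x).
g(-2.3295) = 5*-2.3295 - 10 = -21.6475
Step 3: Compute Lagrangian.
L = 63.0601 + 2*-21.6475 = 19.7651


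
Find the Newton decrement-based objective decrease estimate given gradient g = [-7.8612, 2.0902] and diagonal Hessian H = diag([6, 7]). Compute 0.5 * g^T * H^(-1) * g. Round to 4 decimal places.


Step 1: H is diagonal, so H^(-1) * g = [-1.3102, 0.2986].
Step 2: g^T H^(-1) g = sum_i g_i^2 / H_ii
  = (-7.8612)^2/6 + (2.0902)^2/7
  = 10.2997 + 0.6241 = 10.9239
Step 3: Objective decrease = 0.5 * g^T H^(-1) g = 5.4619


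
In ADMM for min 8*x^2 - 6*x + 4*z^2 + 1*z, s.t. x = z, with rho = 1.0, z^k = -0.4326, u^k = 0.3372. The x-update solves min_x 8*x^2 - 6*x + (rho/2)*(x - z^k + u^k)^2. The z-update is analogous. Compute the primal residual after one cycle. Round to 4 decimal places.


ADMM iteration with rho = 1.0, z^k = -0.4326, u^k = 0.3372
Step 1: x-update.
Minimize 8*x^2 - 6*x + (1.0/2)*(x + 0.4326 + 0.3372)^2
FOC: (2*8 + 1.0)*x = 6 + 1.0*(-0.4326 - 0.3372)
x^{k+1} = 0.3077
Step 2: z-update.
Minimize 4*z^2 + 1*z + (1.0/2)*(0.3077 - z + 0.3372)^2
FOC: (2*4 + 1.0)*z = -1 + 1.0*(0.3077 + 0.3372)
z^{k+1} = -0.0395
Step 3: u-update.
u^{k+1} = 0.3372 + 0.3077 + 0.0395 = 0.6843
Step 4: Primal residual = |0.3077 + 0.0395| = 0.3471


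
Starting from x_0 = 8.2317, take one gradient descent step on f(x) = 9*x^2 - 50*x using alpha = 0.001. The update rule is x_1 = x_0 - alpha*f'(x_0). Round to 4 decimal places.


We compute the gradient at x_0 and apply the update.
f'(x) = 18*x - 50
f'(8.2317) = 18*8.2317 - 50 = 98.1706
x_1 = 8.2317 - 0.001*98.1706 = 8.1335


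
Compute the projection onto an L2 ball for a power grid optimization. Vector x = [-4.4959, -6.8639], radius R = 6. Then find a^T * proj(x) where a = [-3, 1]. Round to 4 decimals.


Step 1: Compute ||x|| (intermediates to 6 decimals).
||x|| = sqrt((-4.4959)^2 + (-6.8639)^2) = 8.205257
Step 2: Project.
Since ||x|| > R, scale = R/||x|| = 6/8.205257 = 0.731239, proj(x) = scale * x
proj(x) = [-3.287577, -5.019151]
Step 3: Dot product.
a^T * proj(x) = -3*(-3.287577) + 1*(-5.019151) = 4.8436


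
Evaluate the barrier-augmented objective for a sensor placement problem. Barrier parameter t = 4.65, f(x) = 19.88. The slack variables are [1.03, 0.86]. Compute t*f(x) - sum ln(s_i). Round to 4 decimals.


Step 1: Compute log-barrier.
ln values: [0.0296, -0.1508]
phi = -(0.0296 - 0.1508) = 0.1213
Step 2: Compute augmented objective.
t*f(x) = 4.65*19.88 = 92.442
Total = 92.442 + 0.1213 = 92.5633


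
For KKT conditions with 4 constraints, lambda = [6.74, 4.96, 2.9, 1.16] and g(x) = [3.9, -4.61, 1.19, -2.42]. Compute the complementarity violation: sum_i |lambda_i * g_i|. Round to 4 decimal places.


KKT complementary slackness check:
lambda_1 * g_1 = 6.74 * 3.9 = 26.286
lambda_2 * g_2 = 4.96 * -4.61 = -22.8656
lambda_3 * g_3 = 2.9 * 1.19 = 3.451
lambda_4 * g_4 = 1.16 * -2.42 = -2.8072
Total violation = 26.286 + 22.8656 + 3.451 + 2.8072 = 55.4098


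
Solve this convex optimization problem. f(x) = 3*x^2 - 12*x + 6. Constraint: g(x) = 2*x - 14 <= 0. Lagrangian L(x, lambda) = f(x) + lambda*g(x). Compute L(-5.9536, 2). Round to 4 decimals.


Step 1: Evaluate f(x).
f(-5.9536) = 3*(-5.9536)^2 - 12*(-5.9536) + 6 = 183.7793
Step 2: Evaluate g(x).
g(-5.9536) = 2*-5.9536 - 14 = -25.9072
Step 3: Compute Lagrangian.
L = 183.7793 + 2*-25.9072 = 131.9649


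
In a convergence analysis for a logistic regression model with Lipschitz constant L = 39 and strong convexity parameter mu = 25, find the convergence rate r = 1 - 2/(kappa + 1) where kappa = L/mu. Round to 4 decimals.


Step 1: Compute the condition number.
kappa = L/mu = 39/25 = 1.56
Step 2: Compute the convergence rate.
r = 1 - 2/(kappa + 1) = 1 - 2*mu/(L + mu) = (L - mu)/(L + mu) = 14/64 = 0.2188


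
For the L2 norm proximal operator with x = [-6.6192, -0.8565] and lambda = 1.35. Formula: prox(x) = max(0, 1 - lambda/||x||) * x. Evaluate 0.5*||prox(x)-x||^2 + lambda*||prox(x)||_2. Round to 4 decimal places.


Step 1: Compute ||x||.
||x|| = 6.6744
Step 2: Compute scaling factor.
scale = max(0, 1 - 1.35/6.6744) = 0.7977
Step 3: prox(x) = [-5.2804, -0.6833]
||prox(x)|| = 5.3244
Step 4: Proximal objective.
0.5*||prox-x||^2 = 0.9113
lambda*||prox|| = 7.1879
Total = 8.0992


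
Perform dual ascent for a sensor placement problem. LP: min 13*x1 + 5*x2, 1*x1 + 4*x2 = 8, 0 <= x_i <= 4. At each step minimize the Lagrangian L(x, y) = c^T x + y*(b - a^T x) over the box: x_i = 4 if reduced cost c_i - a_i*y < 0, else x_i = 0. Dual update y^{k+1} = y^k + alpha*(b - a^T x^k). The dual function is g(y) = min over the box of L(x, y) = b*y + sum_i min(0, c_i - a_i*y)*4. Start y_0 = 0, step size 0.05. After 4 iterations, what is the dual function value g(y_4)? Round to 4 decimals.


Dual ascent for LP: min 13*x1 + 5*x2, 1*x1 + 4*x2 = 8, 0 <= x_i <= 4
Step 1: y^k = 0.0, reduced costs: (13.0, 5.0)
  x^k = (0.0, 0.0), subgradient = b - a^T x = 8.0
  y^{k+1} = 0.0 + 0.05*8.0 = 0.4
Step 2: y^k = 0.4, reduced costs: (12.6, 3.4)
  x^k = (0.0, 0.0), subgradient = b - a^T x = 8.0
  y^{k+1} = 0.4 + 0.05*8.0 = 0.8
Step 3: y^k = 0.8, reduced costs: (12.2, 1.8)
  x^k = (0.0, 0.0), subgradient = b - a^T x = 8.0
  y^{k+1} = 0.8 + 0.05*8.0 = 1.2
Step 4: y^k = 1.2, reduced costs: (11.8, 0.2)
  x^k = (0.0, 0.0), subgradient = b - a^T x = 8.0
  y^{k+1} = 1.2 + 0.05*8.0 = 1.6
Dual objective at y_4 = 1.6: reduced costs (11.4, -1.4), box minimizer x = (0.0, 4.0)
g(y_4) = b*y + (c1 - a1*y)*x1 + (c2 - a2*y)*x2 = 8*1.6 + 11.4*0.0 + (-1.4)*4.0 = 12.8 + 0.0 - 5.6 = 7.2


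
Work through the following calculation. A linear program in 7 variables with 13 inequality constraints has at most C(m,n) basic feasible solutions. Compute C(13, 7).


Each vertex corresponds to some choice of n active constraints out of m, so the number of vertices is at most C(m, n) = m! / (n!(m-n)!).
m = 13, n = 7
Numerator: 13 * 12 * 11 * 10 * 9 * 8 * 7
Denominator: 7! = 5040
C(13, 7) = 1716


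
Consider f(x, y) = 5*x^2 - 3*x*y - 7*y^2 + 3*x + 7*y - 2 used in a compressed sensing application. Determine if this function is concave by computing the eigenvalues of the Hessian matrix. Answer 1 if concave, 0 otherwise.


The Hessian of f(x,y) = 5*x^2 - 3*x*y - 7*y^2 + 3*x + 7*y - 2 is:
H = [[10, -3], [-3, -14]]
Trace = 10 - 14 = -4
Determinant = 10*-14 - (-3)^2 = -149
Discriminant = (-4)^2 - 4*-149 = 612.0
Eigenvalues: lambda_1 = -14.3693, lambda_2 = 10.3693
The function is not concave.

0


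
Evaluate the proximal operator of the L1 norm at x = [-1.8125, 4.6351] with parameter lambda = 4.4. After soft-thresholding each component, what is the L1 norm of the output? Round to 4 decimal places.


Soft-thresholding with lambda = 4.4:
prox(-1.8125) = sign(-1.8125)*max(|-1.8125| - 4.4, 0) = 0.0
prox(4.6351) = sign(4.6351)*max(|4.6351| - 4.4, 0) = 0.2351
prox(x) = [0.0, 0.2351]
||prox(x)||_1 = 0.0 + 0.2351 = 0.2351
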